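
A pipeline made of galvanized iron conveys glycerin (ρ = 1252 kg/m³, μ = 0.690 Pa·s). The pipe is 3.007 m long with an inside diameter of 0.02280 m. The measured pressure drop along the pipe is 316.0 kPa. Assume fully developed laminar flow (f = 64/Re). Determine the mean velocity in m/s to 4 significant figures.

V ≈ 2.474 m/s

For laminar flow, f = 64/Re with Re = ρVD/μ, so Darcy-Weisbach reduces to ΔP = 32μLV/D². Solving for V: V = ΔP·D²/(32μL) = 3.16e+05·(0.0228)²/(32·0.69·3.007) = 2.474 m/s.
Check: Re = ρVD/μ = 1252·2.474·0.0228/0.69 = 102.4 < 2300, so the laminar assumption holds.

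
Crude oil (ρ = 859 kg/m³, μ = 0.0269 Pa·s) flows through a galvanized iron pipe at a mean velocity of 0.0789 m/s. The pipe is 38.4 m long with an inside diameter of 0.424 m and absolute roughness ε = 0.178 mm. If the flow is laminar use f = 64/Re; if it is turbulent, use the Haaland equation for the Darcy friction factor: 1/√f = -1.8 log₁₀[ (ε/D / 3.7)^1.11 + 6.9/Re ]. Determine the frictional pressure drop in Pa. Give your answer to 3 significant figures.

Reynolds number Re = ρVD/μ = 859 · 0.0789 · 0.424 / 0.0269 = 1068.
Re < 2300 → laminar flow, so f = 64/Re = 64/1068 = 0.05991 (the turbulent correlation is not needed).
Darcy-Weisbach: ΔP = f(L/D)(ρV²/2) = 0.05991·(38.4/0.424)·(859·0.0789²/2) = 0.05991·90.57·2.674 = 14.51 Pa.

ΔP ≈ 14.5 Pa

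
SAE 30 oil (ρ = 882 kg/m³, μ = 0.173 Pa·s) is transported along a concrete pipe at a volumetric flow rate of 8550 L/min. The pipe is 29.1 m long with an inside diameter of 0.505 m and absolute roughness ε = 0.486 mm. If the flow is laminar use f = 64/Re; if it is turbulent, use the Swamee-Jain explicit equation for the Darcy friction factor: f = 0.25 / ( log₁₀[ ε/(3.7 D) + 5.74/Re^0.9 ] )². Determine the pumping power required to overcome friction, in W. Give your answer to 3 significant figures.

Q = 8550 L/min = 8550/60000 = 0.1425 m³/s.
Cross-sectional area A = πD²/4 = π(0.505)²/4 = 0.2003 m²; mean velocity V = Q/A = 0.1425/0.2003 = 0.7114 m/s.
Reynolds number Re = ρVD/μ = 882 · 0.7114 · 0.505 / 0.173 = 1832.
Re < 2300 → laminar flow, so f = 64/Re = 64/1832 = 0.03494 (the turbulent correlation is not needed).
Darcy-Weisbach: ΔP = f(L/D)(ρV²/2) = 0.03494·(29.1/0.505)·(882·0.7114²/2) = 0.03494·57.62·223.2 = 449.4 Pa.
Pumping power P = QΔP = 0.1425·449.4 = 64.04 W = 64.0 W.

P ≈ 64.0 W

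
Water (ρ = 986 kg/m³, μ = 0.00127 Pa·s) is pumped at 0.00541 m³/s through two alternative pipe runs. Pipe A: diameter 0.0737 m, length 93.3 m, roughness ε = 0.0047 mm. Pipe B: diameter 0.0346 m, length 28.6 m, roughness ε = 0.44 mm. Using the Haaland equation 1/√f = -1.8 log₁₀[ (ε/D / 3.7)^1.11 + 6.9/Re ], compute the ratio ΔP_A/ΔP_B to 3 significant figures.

Pipe A: V = Q/A = 0.00541/0.004266 = 1.268 m/s; Re = 7.256e+04; ε/D = 6.38e-05; Haaland → f = 0.0193; ΔP_A = f(L/D)(ρV²/2) = 1.937e+04 Pa.
Pipe B: V = Q/A = 0.00541/0.0009402 = 5.754 m/s; Re = 1.546e+05; ε/D = 0.0127; Haaland → f = 0.04158; ΔP_B = f(L/D)(ρV²/2) = 5.61e+05 Pa.
ΔP_A/ΔP_B = 1.937e+04/5.61e+05 = 0.0345.

ΔP_A/ΔP_B ≈ 0.0345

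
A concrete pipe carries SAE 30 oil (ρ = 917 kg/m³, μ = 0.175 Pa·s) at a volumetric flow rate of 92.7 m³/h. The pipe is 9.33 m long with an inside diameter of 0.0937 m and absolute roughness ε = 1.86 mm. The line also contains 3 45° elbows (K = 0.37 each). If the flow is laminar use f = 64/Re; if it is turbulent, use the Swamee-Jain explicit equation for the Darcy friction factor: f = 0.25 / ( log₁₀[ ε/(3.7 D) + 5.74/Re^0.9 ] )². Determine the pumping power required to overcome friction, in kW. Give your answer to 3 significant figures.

Q = 92.7 m³/h = 92.7/3600 = 0.02575 m³/s.
Cross-sectional area A = πD²/4 = π(0.0937)²/4 = 0.006896 m²; mean velocity V = Q/A = 0.02575/0.006896 = 3.734 m/s.
Reynolds number Re = ρVD/μ = 917 · 3.734 · 0.0937 / 0.175 = 1833.
Re < 2300 → laminar flow, so f = 64/Re = 64/1833 = 0.03491 (the turbulent correlation is not needed).
Total minor-loss coefficient ΣK = 3·0.37 = 1.11.
ΔP = [f·L/D + ΣK]·(ρV²/2) = [0.03491·9.33/0.0937 + 1.11]·(917·3.734²/2) = [3.476 + 1.11]·6394 = 2.932e+04 Pa.
Pumping power P = QΔP = 0.02575·2.932e+04 = 755.0 W = 0.755 kW.

P ≈ 0.755 kW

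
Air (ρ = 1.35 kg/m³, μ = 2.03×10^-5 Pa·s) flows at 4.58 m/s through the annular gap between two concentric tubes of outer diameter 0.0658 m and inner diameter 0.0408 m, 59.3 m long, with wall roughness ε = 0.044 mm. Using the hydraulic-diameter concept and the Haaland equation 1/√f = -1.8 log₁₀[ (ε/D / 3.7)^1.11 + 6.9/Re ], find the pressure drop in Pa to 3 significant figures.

Hydraulic diameter D_h = 4A/P = D_o - D_i = 0.0658 - 0.0408 = 0.025 m.
Re = ρVD_h/μ = 1.35·4.58·0.025/2.03e-05 = 7615.
ε/D_h = 4.4e-05/0.025 = 0.00176; Haaland gives 1/√f = -1.8 log₁₀[0.000205+0.000906] = 5.318, so f = 0.03536.
ΔP = f(L/D_h)(ρV²/2) = 0.03536·59.3/0.025·14.16 = 1188 Pa.

ΔP ≈ 1190 Pa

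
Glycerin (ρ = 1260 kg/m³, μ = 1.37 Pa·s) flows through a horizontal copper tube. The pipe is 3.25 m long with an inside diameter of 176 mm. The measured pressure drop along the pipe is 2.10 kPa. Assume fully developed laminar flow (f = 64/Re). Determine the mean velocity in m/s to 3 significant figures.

For laminar flow, f = 64/Re with Re = ρVD/μ, so Darcy-Weisbach reduces to ΔP = 32μLV/D². Solving for V: V = ΔP·D²/(32μL) = 2100·(0.176)²/(32·1.37·3.25) = 0.4566 m/s.
Check: Re = ρVD/μ = 1260·0.4566·0.176/1.37 = 73.9 < 2300, so the laminar assumption holds.

V ≈ 0.457 m/s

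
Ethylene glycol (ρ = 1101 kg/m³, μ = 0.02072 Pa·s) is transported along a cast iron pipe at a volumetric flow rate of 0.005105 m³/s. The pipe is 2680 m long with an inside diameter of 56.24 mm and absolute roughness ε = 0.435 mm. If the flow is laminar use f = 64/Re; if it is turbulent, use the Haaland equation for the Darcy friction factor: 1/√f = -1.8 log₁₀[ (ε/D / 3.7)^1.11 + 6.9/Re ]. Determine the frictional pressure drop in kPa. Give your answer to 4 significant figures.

Cross-sectional area A = πD²/4 = π(0.05624)²/4 = 0.002484 m²; mean velocity V = Q/A = 0.005105/0.002484 = 2.055 m/s.
Reynolds number Re = ρVD/μ = 1101 · 2.055 · 0.05624 / 0.0207 = 6141.
Re > 4000 → turbulent. Relative roughness ε/D = 0.000435/0.05624 = 0.00773. Haaland: 1/√f = -1.8 log₁₀[(0.00773/3.7)^1.11 + 6.9/6141] = -1.8 log₁₀[0.00106 + 0.00112] = 4.789, so f = 0.0436.
Darcy-Weisbach: ΔP = f(L/D)(ρV²/2) = 0.0436·(2680/0.05624)·(1101·2.055²/2) = 0.0436·4.765e+04·2325 = 4.83e+06 Pa.
ΔP = 4.83e+06 Pa = 4830 kPa.

ΔP ≈ 4830 kPa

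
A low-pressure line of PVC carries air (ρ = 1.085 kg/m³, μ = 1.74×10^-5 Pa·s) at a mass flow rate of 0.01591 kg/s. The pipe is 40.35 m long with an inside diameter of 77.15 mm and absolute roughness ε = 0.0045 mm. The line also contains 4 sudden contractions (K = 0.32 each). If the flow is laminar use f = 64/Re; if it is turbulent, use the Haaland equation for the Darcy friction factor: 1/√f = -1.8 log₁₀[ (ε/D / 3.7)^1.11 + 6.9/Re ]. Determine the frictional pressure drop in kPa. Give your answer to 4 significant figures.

ΔP ≈ 0.08428 kPa

A = πD²/4 = π(0.07715)²/4 = 0.004675 m²; mean velocity V = ṁ/(ρA) = 0.01591/(1.085 · 0.004675) = 3.137 m/s.
Reynolds number Re = ρVD/μ = 1.085 · 3.137 · 0.07715 / 1.74e-05 = 1.509e+04.
Re > 4000 → turbulent. Relative roughness ε/D = 4.5e-06/0.07715 = 5.83e-05. Haaland: 1/√f = -1.8 log₁₀[(5.83e-05/3.7)^1.11 + 6.9/1.509e+04] = -1.8 log₁₀[4.67e-06 + 0.000457] = 6.004, so f = 0.02774.
Total minor-loss coefficient ΣK = 4·0.32 = 1.28.
ΔP = [f·L/D + ΣK]·(ρV²/2) = [0.02774·40.35/0.07715 + 1.28]·(1.085·3.137²/2) = [14.51 + 1.28]·5.338 = 84.28 Pa.
ΔP = 84.28 Pa = 0.08428 kPa.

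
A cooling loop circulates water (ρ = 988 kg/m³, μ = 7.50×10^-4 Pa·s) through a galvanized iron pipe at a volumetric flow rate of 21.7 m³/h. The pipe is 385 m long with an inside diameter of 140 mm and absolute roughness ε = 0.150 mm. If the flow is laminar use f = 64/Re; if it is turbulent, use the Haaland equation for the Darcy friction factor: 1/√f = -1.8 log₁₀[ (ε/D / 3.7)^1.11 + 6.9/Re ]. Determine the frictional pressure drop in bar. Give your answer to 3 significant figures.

Q = 21.7 m³/h = 21.7/3600 = 0.006028 m³/s.
Cross-sectional area A = πD²/4 = π(0.14)²/4 = 0.01539 m²; mean velocity V = Q/A = 0.006028/0.01539 = 0.3916 m/s.
Reynolds number Re = ρVD/μ = 988 · 0.3916 · 0.14 / 0.00075 = 7.222e+04.
Re > 4000 → turbulent. Relative roughness ε/D = 0.00015/0.14 = 0.00107. Haaland: 1/√f = -1.8 log₁₀[(0.00107/3.7)^1.11 + 6.9/7.222e+04] = -1.8 log₁₀[0.000118 + 9.55e-05] = 6.606, so f = 0.02291.
Darcy-Weisbach: ΔP = f(L/D)(ρV²/2) = 0.02291·(385/0.14)·(988·0.3916²/2) = 0.02291·2750·75.74 = 4773 Pa.
ΔP = 4773 Pa = 0.0477 bar.

ΔP ≈ 0.0477 bar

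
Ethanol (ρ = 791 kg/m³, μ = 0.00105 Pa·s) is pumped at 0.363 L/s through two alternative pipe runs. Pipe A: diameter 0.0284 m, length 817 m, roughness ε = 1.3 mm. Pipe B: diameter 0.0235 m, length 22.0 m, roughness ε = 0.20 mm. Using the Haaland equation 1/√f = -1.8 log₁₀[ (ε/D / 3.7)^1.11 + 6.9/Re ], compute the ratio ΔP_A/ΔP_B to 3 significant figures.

ΔP_A/ΔP_B ≈ 25.6

Pipe A: V = Q/A = 0.000363/0.0006335 = 0.573 m/s; Re = 1.226e+04; ε/D = 0.0458; Haaland → f = 0.0709; ΔP_A = f(L/D)(ρV²/2) = 2.649e+05 Pa.
Pipe B: V = Q/A = 0.000363/0.0004337 = 0.8369 m/s; Re = 1.482e+04; ε/D = 0.00851; Haaland → f = 0.03982; ΔP_B = f(L/D)(ρV²/2) = 1.033e+04 Pa.
ΔP_A/ΔP_B = 2.649e+05/1.033e+04 = 25.6.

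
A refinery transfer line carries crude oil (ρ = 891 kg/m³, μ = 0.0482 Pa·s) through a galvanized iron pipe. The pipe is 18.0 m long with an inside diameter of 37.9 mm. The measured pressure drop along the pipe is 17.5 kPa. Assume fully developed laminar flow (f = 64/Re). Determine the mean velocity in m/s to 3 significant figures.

V ≈ 0.905 m/s

For laminar flow, f = 64/Re with Re = ρVD/μ, so Darcy-Weisbach reduces to ΔP = 32μLV/D². Solving for V: V = ΔP·D²/(32μL) = 1.75e+04·(0.0379)²/(32·0.0482·18) = 0.9054 m/s.
Check: Re = ρVD/μ = 891·0.9054·0.0379/0.0482 = 634.3 < 2300, so the laminar assumption holds.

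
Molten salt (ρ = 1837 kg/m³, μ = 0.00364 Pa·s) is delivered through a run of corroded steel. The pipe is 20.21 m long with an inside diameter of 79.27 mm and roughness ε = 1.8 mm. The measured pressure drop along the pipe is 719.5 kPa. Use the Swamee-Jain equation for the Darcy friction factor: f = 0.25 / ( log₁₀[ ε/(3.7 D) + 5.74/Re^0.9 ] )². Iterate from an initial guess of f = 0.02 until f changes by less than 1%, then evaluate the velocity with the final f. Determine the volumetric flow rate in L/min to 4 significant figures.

Rearranging Darcy-Weisbach: V = √(2·ΔP·D/(f·L·ρ)). With ε/D = 0.0018/0.07927 = 0.0227, iterate starting from f = 0.02:
  f = 0.02 → V = √(2·7.195e+05·0.07927/(0.02·20.21·1837)) = 12.39 m/s; Re = ρVD/μ = 4.958e+05; f → 0.05123
  f = 0.05123 → V = 7.744 m/s; Re = 3.098e+05; f → 0.05131
Converged (Δf/f < 1%). With the final f = 0.05131: V = √(2·7.195e+05·0.07927/(0.05131·20.21·1837)) = 7.739 m/s.
Q = V·A = 7.739·(π/4·0.07927²) = 0.03819 m³/s = 2292 L/min.

Q ≈ 2292 L/min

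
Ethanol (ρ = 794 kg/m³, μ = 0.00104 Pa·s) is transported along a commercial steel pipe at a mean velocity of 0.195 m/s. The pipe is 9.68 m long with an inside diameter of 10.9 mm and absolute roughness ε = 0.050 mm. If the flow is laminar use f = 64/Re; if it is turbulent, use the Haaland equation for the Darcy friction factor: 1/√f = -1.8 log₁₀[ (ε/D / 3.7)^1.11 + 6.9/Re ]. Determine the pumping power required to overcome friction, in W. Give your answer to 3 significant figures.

Reynolds number Re = ρVD/μ = 794 · 0.195 · 0.0109 / 0.00104 = 1623.
Re < 2300 → laminar flow, so f = 64/Re = 64/1623 = 0.03944 (the turbulent correlation is not needed).
Darcy-Weisbach: ΔP = f(L/D)(ρV²/2) = 0.03944·(9.68/0.0109)·(794·0.195²/2) = 0.03944·888.1·15.1 = 528.7 Pa.
Q = V·A = 0.195·9.331e-05 = 1.82e-05 m³/s.
Pumping power P = QΔP = 1.82e-05·528.7 = 0.009621 W = 0.00962 W.

P ≈ 0.00962 W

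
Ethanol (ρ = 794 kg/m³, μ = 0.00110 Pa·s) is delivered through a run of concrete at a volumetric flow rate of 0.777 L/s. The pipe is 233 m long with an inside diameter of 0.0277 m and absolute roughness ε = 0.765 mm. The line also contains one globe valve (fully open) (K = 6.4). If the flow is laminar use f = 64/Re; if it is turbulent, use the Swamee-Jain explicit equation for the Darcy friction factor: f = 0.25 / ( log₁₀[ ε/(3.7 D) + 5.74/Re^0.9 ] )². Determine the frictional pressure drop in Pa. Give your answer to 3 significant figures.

Q = 0.777 L/s = 0.777/1000 = 0.000777 m³/s.
Cross-sectional area A = πD²/4 = π(0.0277)²/4 = 0.0006026 m²; mean velocity V = Q/A = 0.000777/0.0006026 = 1.289 m/s.
Reynolds number Re = ρVD/μ = 794 · 1.289 · 0.0277 / 0.0011 = 2.578e+04.
Re > 4000 → turbulent. Relative roughness ε/D = 0.000765/0.0277 = 0.0276. Swamee-Jain: f = 0.25/(log₁₀[0.0276/3.7 + 5.74/2.578e+04^0.9])² = 0.25/(log₁₀[0.00746 + 0.000615])² = 0.25/(-2.093)² = 0.05709.
Total minor-loss coefficient ΣK = 1·6.4 = 6.4.
ΔP = [f·L/D + ΣK]·(ρV²/2) = [0.05709·233/0.0277 + 6.4]·(794·1.289²/2) = [480.2 + 6.4]·660 = 3.212e+05 Pa.

ΔP ≈ 321000 Pa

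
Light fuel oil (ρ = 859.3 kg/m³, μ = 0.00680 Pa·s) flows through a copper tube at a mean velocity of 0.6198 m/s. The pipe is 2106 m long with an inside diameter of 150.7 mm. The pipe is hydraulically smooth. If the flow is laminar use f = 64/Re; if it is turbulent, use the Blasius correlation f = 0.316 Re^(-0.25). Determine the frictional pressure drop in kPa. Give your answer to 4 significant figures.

ΔP ≈ 69.93 kPa

Reynolds number Re = ρVD/μ = 859.3 · 0.6198 · 0.1507 / 0.0068 = 1.18e+04.
Re > 4000 → turbulent. Smooth-pipe (Blasius): f = 0.316 Re^(-0.25) = 0.316/(1.18e+04)^0.25 = 0.03032.
Darcy-Weisbach: ΔP = f(L/D)(ρV²/2) = 0.03032·(2106/0.1507)·(859.3·0.6198²/2) = 0.03032·1.397e+04·165.1 = 6.993e+04 Pa.
ΔP = 6.993e+04 Pa = 69.93 kPa.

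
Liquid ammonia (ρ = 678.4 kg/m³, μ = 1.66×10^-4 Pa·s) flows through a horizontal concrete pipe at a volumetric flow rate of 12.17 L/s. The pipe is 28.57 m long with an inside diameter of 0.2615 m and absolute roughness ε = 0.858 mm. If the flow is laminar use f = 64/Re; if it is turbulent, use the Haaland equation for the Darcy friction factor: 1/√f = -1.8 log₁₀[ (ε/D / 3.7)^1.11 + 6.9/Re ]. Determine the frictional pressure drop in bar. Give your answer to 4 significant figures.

Q = 12.17 L/s = 12.17/1000 = 0.01217 m³/s.
Cross-sectional area A = πD²/4 = π(0.2615)²/4 = 0.05371 m²; mean velocity V = Q/A = 0.01217/0.05371 = 0.2266 m/s.
Reynolds number Re = ρVD/μ = 678.4 · 0.2266 · 0.2615 / 0.000166 = 2.422e+05.
Re > 4000 → turbulent. Relative roughness ε/D = 0.000858/0.2615 = 0.00328. Haaland: 1/√f = -1.8 log₁₀[(0.00328/3.7)^1.11 + 6.9/2.422e+05] = -1.8 log₁₀[0.000409 + 2.85e-05] = 6.046, so f = 0.02736.
Darcy-Weisbach: ΔP = f(L/D)(ρV²/2) = 0.02736·(28.57/0.2615)·(678.4·0.2266²/2) = 0.02736·109.3·17.42 = 52.06 Pa.
ΔP = 52.06 Pa = 5.206×10^-4 bar.

ΔP ≈ 5.206×10^-4 bar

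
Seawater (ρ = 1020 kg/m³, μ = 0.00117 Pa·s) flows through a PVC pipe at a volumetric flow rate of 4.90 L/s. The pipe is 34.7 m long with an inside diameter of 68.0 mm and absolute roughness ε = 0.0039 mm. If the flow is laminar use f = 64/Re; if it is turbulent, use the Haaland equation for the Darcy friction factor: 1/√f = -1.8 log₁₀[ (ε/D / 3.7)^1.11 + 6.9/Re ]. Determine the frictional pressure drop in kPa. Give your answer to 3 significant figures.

ΔP ≈ 8.95 kPa

Q = 4.90 L/s = 4.90/1000 = 0.0049 m³/s.
Cross-sectional area A = πD²/4 = π(0.068)²/4 = 0.003632 m²; mean velocity V = Q/A = 0.0049/0.003632 = 1.349 m/s.
Reynolds number Re = ρVD/μ = 1020 · 1.349 · 0.068 / 0.00117 = 7.999e+04.
Re > 4000 → turbulent. Relative roughness ε/D = 3.9e-06/0.068 = 5.74e-05. Haaland: 1/√f = -1.8 log₁₀[(5.74e-05/3.7)^1.11 + 6.9/7.999e+04] = -1.8 log₁₀[4.58e-06 + 8.63e-05] = 7.275, so f = 0.01889.
Darcy-Weisbach: ΔP = f(L/D)(ρV²/2) = 0.01889·(34.7/0.068)·(1020·1.349²/2) = 0.01889·510.3·928.4 = 8952 Pa.
ΔP = 8952 Pa = 8.95 kPa.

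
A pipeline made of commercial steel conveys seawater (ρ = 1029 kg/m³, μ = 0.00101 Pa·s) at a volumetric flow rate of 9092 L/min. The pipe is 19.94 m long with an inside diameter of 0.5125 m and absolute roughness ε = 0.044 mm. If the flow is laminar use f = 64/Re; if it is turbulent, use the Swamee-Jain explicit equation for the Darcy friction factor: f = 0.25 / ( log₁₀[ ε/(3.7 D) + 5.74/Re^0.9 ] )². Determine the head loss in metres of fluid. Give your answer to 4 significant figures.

h_f ≈ 0.01582 m

Q = 9092 L/min = 9092/60000 = 0.1515 m³/s.
Cross-sectional area A = πD²/4 = π(0.5125)²/4 = 0.2063 m²; mean velocity V = Q/A = 0.1515/0.2063 = 0.7346 m/s.
Reynolds number Re = ρVD/μ = 1029 · 0.7346 · 0.5125 / 0.00101 = 3.835e+05.
Re > 4000 → turbulent. Relative roughness ε/D = 4.4e-05/0.5125 = 8.59e-05. Swamee-Jain: f = 0.25/(log₁₀[8.59e-05/3.7 + 5.74/3.835e+05^0.9])² = 0.25/(log₁₀[2.32e-05 + 5.41e-05])² = 0.25/(-4.112)² = 0.01479.
Darcy-Weisbach: ΔP = f(L/D)(ρV²/2) = 0.01479·(19.94/0.5125)·(1029·0.7346²/2) = 0.01479·38.91·277.6 = 159.7 Pa.
Head loss h_f = ΔP/(ρg) = 159.7/(1029·9.81) = 0.01582 m.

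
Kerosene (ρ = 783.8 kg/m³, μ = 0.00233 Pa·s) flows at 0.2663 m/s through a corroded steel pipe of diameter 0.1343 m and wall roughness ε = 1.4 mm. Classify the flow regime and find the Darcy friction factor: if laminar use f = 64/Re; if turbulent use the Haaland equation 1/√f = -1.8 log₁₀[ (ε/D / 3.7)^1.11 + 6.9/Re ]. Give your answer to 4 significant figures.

f ≈ 0.04271

Re = ρVD/μ = 783.8·0.2663·0.1343/0.00233 = 1.203e+04.
Re > 4000 → turbulent. ε/D = 0.0014/0.1343 = 0.0104; Haaland: 1/√f = -1.8 log₁₀[0.00148 + 0.000574] = 4.839, so f = 0.04271.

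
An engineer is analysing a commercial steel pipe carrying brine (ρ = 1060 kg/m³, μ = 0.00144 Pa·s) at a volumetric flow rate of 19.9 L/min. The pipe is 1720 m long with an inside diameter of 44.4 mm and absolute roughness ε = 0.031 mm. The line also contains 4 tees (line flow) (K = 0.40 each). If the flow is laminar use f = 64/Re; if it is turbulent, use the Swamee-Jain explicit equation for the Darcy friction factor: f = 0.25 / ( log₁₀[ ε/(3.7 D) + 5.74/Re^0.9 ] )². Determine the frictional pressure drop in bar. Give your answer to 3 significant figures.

Q = 19.9 L/min = 19.9/60000 = 0.0003317 m³/s.
Cross-sectional area A = πD²/4 = π(0.0444)²/4 = 0.001548 m²; mean velocity V = Q/A = 0.0003317/0.001548 = 0.2142 m/s.
Reynolds number Re = ρVD/μ = 1060 · 0.2142 · 0.0444 / 0.00144 = 7001.
Re > 4000 → turbulent. Relative roughness ε/D = 3.1e-05/0.0444 = 0.000698. Swamee-Jain: f = 0.25/(log₁₀[0.000698/3.7 + 5.74/7001^0.9])² = 0.25/(log₁₀[0.000189 + 0.00199])² = 0.25/(-2.662)² = 0.03527.
Total minor-loss coefficient ΣK = 4·0.4 = 1.6.
ΔP = [f·L/D + ΣK]·(ρV²/2) = [0.03527·1720/0.0444 + 1.6]·(1060·0.2142²/2) = [1366 + 1.6]·24.32 = 3.327e+04 Pa.
ΔP = 3.327e+04 Pa = 0.333 bar.

ΔP ≈ 0.333 bar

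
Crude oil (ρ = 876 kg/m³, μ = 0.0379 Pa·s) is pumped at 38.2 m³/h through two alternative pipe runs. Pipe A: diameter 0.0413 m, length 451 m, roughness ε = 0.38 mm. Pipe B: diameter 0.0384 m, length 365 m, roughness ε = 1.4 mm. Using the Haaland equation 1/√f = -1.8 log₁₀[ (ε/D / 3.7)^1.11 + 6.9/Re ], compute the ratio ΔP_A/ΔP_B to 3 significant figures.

Pipe A: V = Q/A = 0.01061/0.00134 = 7.921 m/s; Re = 7561; ε/D = 0.0092; Haaland → f = 0.04369; ΔP_A = f(L/D)(ρV²/2) = 1.311e+07 Pa.
Pipe B: V = Q/A = 0.01061/0.001158 = 9.162 m/s; Re = 8132; ε/D = 0.0365; Haaland → f = 0.0656; ΔP_B = f(L/D)(ρV²/2) = 2.293e+07 Pa.
ΔP_A/ΔP_B = 1.311e+07/2.293e+07 = 0.572.

ΔP_A/ΔP_B ≈ 0.572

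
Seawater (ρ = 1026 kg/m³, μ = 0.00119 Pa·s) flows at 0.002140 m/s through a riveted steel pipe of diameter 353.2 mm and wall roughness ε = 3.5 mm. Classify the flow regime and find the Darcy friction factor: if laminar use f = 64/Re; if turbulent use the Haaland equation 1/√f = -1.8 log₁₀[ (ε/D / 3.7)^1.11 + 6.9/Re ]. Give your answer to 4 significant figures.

f ≈ 0.09821

Re = ρVD/μ = 1026·0.00214·0.3532/0.00119 = 651.7.
Re < 2300 → laminar, so f = 64/Re = 0.09821 (roughness is irrelevant in laminar flow).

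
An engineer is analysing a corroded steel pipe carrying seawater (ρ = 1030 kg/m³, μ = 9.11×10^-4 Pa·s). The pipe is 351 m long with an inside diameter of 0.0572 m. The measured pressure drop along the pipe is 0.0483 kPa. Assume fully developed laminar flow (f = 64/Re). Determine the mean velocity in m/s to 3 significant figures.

For laminar flow, f = 64/Re with Re = ρVD/μ, so Darcy-Weisbach reduces to ΔP = 32μLV/D². Solving for V: V = ΔP·D²/(32μL) = 48.3·(0.0572)²/(32·0.000911·351) = 0.01544 m/s.
Check: Re = ρVD/μ = 1030·0.01544·0.0572/0.000911 = 998.8 < 2300, so the laminar assumption holds.

V ≈ 0.0154 m/s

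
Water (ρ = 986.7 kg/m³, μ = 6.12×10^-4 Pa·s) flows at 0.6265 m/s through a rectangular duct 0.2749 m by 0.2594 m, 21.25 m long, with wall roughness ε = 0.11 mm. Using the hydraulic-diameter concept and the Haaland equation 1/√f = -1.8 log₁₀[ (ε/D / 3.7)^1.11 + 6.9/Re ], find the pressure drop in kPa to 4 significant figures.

ΔP ≈ 0.2727 kPa

Hydraulic diameter D_h = 4A/P = 4·(0.2749·0.2594)/(2·(0.2749+0.2594)) = 0.2852/1.069 = 0.2669 m.
Re = ρVD_h/μ = 986.7·0.6265·0.2669/0.000612 = 2.696e+05.
ε/D_h = 0.00011/0.2669 = 0.000412; Haaland gives 1/√f = -1.8 log₁₀[4.09e-05+2.56e-05] = 7.519, so f = 0.01769.
ΔP = f(L/D_h)(ρV²/2) = 0.01769·21.25/0.2669·193.6 = 272.7 Pa.
ΔP = 0.2727 kPa.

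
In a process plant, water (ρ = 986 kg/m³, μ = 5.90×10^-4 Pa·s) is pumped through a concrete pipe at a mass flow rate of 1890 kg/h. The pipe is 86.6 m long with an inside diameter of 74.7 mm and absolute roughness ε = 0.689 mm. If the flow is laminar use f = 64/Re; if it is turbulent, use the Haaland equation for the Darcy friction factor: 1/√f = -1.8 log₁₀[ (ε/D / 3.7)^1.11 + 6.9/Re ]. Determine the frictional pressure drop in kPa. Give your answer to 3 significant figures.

ṁ = 1890 kg/h = 1890/3600 = 0.525 kg/s.
A = πD²/4 = π(0.0747)²/4 = 0.004383 m²; mean velocity V = ṁ/(ρA) = 0.525/(986 · 0.004383) = 0.1215 m/s.
Reynolds number Re = ρVD/μ = 986 · 0.1215 · 0.0747 / 0.00059 = 1.517e+04.
Re > 4000 → turbulent. Relative roughness ε/D = 0.000689/0.0747 = 0.00922. Haaland: 1/√f = -1.8 log₁₀[(0.00922/3.7)^1.11 + 6.9/1.517e+04] = -1.8 log₁₀[0.00129 + 0.000455] = 4.965, so f = 0.04056.
Darcy-Weisbach: ΔP = f(L/D)(ρV²/2) = 0.04056·(86.6/0.0747)·(986·0.1215²/2) = 0.04056·1159·7.277 = 342.2 Pa.
ΔP = 342.2 Pa = 0.342 kPa.

ΔP ≈ 0.342 kPa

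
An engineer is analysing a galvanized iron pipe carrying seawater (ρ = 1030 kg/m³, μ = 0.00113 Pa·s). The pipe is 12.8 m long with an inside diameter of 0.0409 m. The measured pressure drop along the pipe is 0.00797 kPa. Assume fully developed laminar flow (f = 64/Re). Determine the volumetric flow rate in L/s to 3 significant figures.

Q ≈ 0.0378 L/s

For laminar flow, f = 64/Re with Re = ρVD/μ, so Darcy-Weisbach reduces to ΔP = 32μLV/D². Solving for V: V = ΔP·D²/(32μL) = 7.97·(0.0409)²/(32·0.00113·12.8) = 0.0288 m/s.
Check: Re = ρVD/μ = 1030·0.0288·0.0409/0.00113 = 1074 < 2300, so the laminar assumption holds.
Q = V·A = 0.0288·(π/4·0.0409²) = 3.784e-05 m³/s = 0.0378 L/s.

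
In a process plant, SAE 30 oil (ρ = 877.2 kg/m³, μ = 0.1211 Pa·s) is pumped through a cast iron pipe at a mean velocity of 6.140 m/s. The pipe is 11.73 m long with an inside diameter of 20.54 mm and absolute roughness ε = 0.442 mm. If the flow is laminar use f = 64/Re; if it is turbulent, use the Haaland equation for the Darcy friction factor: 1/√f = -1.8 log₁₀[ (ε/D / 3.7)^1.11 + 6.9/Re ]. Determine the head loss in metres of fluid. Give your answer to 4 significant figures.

Reynolds number Re = ρVD/μ = 877.2 · 6.14 · 0.02054 / 0.121 = 913.5.
Re < 2300 → laminar flow, so f = 64/Re = 64/913.5 = 0.07006 (the turbulent correlation is not needed).
Darcy-Weisbach: ΔP = f(L/D)(ρV²/2) = 0.07006·(11.73/0.02054)·(877.2·6.14²/2) = 0.07006·571.1·1.654e+04 = 6.615e+05 Pa.
Head loss h_f = ΔP/(ρg) = 6.615e+05/(877.2·9.81) = 76.88 m.

h_f ≈ 76.88 m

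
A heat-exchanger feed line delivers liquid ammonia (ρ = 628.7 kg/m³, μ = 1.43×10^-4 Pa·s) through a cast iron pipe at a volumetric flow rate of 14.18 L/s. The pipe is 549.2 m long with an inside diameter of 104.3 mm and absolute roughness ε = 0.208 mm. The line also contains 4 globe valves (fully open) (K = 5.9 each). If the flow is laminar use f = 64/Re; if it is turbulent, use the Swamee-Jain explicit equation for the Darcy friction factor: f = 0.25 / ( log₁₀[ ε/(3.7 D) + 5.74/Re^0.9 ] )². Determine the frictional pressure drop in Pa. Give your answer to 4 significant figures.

Q = 14.18 L/s = 14.18/1000 = 0.01418 m³/s.
Cross-sectional area A = πD²/4 = π(0.1043)²/4 = 0.008544 m²; mean velocity V = Q/A = 0.01418/0.008544 = 1.66 m/s.
Reynolds number Re = ρVD/μ = 628.7 · 1.66 · 0.1043 / 0.000143 = 7.61e+05.
Re > 4000 → turbulent. Relative roughness ε/D = 0.000208/0.1043 = 0.00199. Swamee-Jain: f = 0.25/(log₁₀[0.00199/3.7 + 5.74/7.61e+05^0.9])² = 0.25/(log₁₀[0.000539 + 2.92e-05])² = 0.25/(-3.245)² = 0.02373.
Total minor-loss coefficient ΣK = 4·5.9 = 23.6.
ΔP = [f·L/D + ΣK]·(ρV²/2) = [0.02373·549.2/0.1043 + 23.6]·(628.7·1.66²/2) = [125 + 23.6]·865.9 = 1.286e+05 Pa.

ΔP ≈ 128600 Pa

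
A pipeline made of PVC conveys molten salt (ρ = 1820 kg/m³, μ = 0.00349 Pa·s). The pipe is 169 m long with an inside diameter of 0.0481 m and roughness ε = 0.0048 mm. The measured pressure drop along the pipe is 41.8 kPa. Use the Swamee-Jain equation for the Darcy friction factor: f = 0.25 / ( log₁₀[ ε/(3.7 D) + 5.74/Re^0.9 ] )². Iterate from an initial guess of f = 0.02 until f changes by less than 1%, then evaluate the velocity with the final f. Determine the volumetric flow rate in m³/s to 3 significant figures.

Rearranging Darcy-Weisbach: V = √(2·ΔP·D/(f·L·ρ)). With ε/D = 4.8e-06/0.0481 = 9.98e-05, iterate starting from f = 0.02:
  f = 0.02 → V = √(2·4.18e+04·0.0481/(0.02·169·1820)) = 0.8085 m/s; Re = ρVD/μ = 2.028e+04; f → 0.02597
  f = 0.02597 → V = 0.7094 m/s; Re = 1.78e+04; f → 0.02682
  f = 0.02682 → V = 0.6981 m/s; Re = 1.751e+04; f → 0.02693
Converged (Δf/f < 1%). With the final f = 0.02693: V = √(2·4.18e+04·0.0481/(0.02693·169·1820)) = 0.6967 m/s.
Q = V·A = 0.6967·(π/4·0.0481²) = 0.001266 m³/s = 0.00127 m³/s.

Q ≈ 0.00127 m³/s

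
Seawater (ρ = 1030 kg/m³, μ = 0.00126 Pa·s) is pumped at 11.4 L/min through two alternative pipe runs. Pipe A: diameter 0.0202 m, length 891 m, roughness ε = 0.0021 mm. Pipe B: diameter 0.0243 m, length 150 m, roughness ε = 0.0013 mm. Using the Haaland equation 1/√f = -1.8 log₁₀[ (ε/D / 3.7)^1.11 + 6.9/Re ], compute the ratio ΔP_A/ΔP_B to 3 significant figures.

Pipe A: V = Q/A = 0.00019/0.0003205 = 0.5929 m/s; Re = 9790; ε/D = 0.000104; Haaland → f = 0.03117; ΔP_A = f(L/D)(ρV²/2) = 2.489e+05 Pa.
Pipe B: V = Q/A = 0.00019/0.0004638 = 0.4097 m/s; Re = 8138; ε/D = 5.35e-05; Haaland → f = 0.03276; ΔP_B = f(L/D)(ρV²/2) = 1.748e+04 Pa.
ΔP_A/ΔP_B = 2.489e+05/1.748e+04 = 14.2.

ΔP_A/ΔP_B ≈ 14.2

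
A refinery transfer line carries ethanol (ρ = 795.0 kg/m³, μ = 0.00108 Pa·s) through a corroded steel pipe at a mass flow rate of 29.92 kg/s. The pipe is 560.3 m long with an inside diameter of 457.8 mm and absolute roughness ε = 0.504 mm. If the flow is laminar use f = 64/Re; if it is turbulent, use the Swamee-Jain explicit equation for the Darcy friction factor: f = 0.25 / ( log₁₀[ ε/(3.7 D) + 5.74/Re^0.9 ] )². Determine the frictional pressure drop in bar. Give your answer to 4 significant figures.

ΔP ≈ 0.005917 bar

A = πD²/4 = π(0.4578)²/4 = 0.1646 m²; mean velocity V = ṁ/(ρA) = 29.92/(795 · 0.1646) = 0.2286 m/s.
Reynolds number Re = ρVD/μ = 795 · 0.2286 · 0.4578 / 0.00108 = 7.705e+04.
Re > 4000 → turbulent. Relative roughness ε/D = 0.000504/0.4578 = 0.0011. Swamee-Jain: f = 0.25/(log₁₀[0.0011/3.7 + 5.74/7.705e+04^0.9])² = 0.25/(log₁₀[0.000298 + 0.00023])² = 0.25/(-3.278)² = 0.02326.
Darcy-Weisbach: ΔP = f(L/D)(ρV²/2) = 0.02326·(560.3/0.4578)·(795·0.2286²/2) = 0.02326·1224·20.78 = 591.7 Pa.
ΔP = 591.7 Pa = 0.005917 bar.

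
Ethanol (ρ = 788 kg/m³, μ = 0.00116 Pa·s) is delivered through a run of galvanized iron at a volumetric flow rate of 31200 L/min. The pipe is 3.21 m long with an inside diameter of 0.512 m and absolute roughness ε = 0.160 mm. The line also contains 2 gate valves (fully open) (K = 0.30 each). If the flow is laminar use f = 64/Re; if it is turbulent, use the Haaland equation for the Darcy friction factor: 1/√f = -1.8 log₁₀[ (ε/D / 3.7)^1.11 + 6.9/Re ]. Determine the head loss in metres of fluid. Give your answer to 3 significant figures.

Q = 31200 L/min = 31200/60000 = 0.52 m³/s.
Cross-sectional area A = πD²/4 = π(0.512)²/4 = 0.2059 m²; mean velocity V = Q/A = 0.52/0.2059 = 2.526 m/s.
Reynolds number Re = ρVD/μ = 788 · 2.526 · 0.512 / 0.00116 = 8.784e+05.
Re > 4000 → turbulent. Relative roughness ε/D = 0.00016/0.512 = 0.000313. Haaland: 1/√f = -1.8 log₁₀[(0.000313/3.7)^1.11 + 6.9/8.784e+05] = -1.8 log₁₀[3.01e-05 + 7.85e-06] = 7.957, so f = 0.01579.
Total minor-loss coefficient ΣK = 2·0.3 = 0.6.
ΔP = [f·L/D + ΣK]·(ρV²/2) = [0.01579·3.21/0.512 + 0.6]·(788·2.526²/2) = [0.09902 + 0.6]·2513 = 1757 Pa.
Head loss h_f = ΔP/(ρg) = 1757/(788·9.81) = 0.227 m.

h_f ≈ 0.227 m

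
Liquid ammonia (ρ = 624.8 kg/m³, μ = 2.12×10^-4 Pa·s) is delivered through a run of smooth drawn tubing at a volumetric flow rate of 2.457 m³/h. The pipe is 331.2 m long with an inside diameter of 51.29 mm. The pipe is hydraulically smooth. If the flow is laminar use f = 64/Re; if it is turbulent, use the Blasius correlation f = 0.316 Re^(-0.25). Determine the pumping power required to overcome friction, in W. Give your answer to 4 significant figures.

P ≈ 3.176 W

Q = 2.457 m³/h = 2.457/3600 = 0.0006825 m³/s.
Cross-sectional area A = πD²/4 = π(0.05129)²/4 = 0.002066 m²; mean velocity V = Q/A = 0.0006825/0.002066 = 0.3303 m/s.
Reynolds number Re = ρVD/μ = 624.8 · 0.3303 · 0.05129 / 0.000212 = 4.993e+04.
Re > 4000 → turbulent. Smooth-pipe (Blasius): f = 0.316 Re^(-0.25) = 0.316/(4.993e+04)^0.25 = 0.02114.
Darcy-Weisbach: ΔP = f(L/D)(ρV²/2) = 0.02114·(331.2/0.05129)·(624.8·0.3303²/2) = 0.02114·6457·34.09 = 4653 Pa.
Pumping power P = QΔP = 0.0006825·4653 = 3.1758 W = 3.176 W.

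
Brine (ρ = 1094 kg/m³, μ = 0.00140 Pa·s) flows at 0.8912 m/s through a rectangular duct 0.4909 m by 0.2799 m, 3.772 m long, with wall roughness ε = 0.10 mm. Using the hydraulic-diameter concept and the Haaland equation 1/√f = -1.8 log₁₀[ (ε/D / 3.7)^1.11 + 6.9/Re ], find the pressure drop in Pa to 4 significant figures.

ΔP ≈ 78.04 Pa

Hydraulic diameter D_h = 4A/P = 4·(0.4909·0.2799)/(2·(0.4909+0.2799)) = 0.5496/1.542 = 0.3565 m.
Re = ρVD_h/μ = 1094·0.8912·0.3565/0.0014 = 2.483e+05.
ε/D_h = 0.0001/0.3565 = 0.00028; Haaland gives 1/√f = -1.8 log₁₀[2.67e-05+2.78e-05] = 7.675, so f = 0.01698.
ΔP = f(L/D_h)(ρV²/2) = 0.01698·3.772/0.3565·434.4 = 78.04 Pa.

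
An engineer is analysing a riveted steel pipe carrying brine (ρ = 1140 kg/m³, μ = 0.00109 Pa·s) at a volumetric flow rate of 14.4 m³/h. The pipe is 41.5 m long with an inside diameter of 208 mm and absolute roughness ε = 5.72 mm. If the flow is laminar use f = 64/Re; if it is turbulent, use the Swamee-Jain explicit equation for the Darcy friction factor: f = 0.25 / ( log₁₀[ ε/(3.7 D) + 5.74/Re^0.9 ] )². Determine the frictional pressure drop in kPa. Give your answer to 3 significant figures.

ΔP ≈ 0.0898 kPa

Q = 14.4 m³/h = 14.4/3600 = 0.004 m³/s.
Cross-sectional area A = πD²/4 = π(0.208)²/4 = 0.03398 m²; mean velocity V = Q/A = 0.004/0.03398 = 0.1177 m/s.
Reynolds number Re = ρVD/μ = 1140 · 0.1177 · 0.208 / 0.00109 = 2.561e+04.
Re > 4000 → turbulent. Relative roughness ε/D = 0.00572/0.208 = 0.0275. Swamee-Jain: f = 0.25/(log₁₀[0.0275/3.7 + 5.74/2.561e+04^0.9])² = 0.25/(log₁₀[0.00743 + 0.000619])² = 0.25/(-2.094)² = 0.05701.
Darcy-Weisbach: ΔP = f(L/D)(ρV²/2) = 0.05701·(41.5/0.208)·(1140·0.1177²/2) = 0.05701·199.5·7.899 = 89.84 Pa.
ΔP = 89.84 Pa = 0.0898 kPa.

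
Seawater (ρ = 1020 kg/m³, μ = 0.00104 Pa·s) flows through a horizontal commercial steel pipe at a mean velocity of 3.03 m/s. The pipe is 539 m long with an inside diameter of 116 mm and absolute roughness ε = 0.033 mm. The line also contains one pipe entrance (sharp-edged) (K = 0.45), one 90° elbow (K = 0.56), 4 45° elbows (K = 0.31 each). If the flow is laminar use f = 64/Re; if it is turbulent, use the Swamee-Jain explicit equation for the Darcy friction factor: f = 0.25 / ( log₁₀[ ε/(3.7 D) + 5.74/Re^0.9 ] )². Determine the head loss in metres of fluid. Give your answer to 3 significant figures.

h_f ≈ 37.4 m

Reynolds number Re = ρVD/μ = 1020 · 3.03 · 0.116 / 0.00104 = 3.447e+05.
Re > 4000 → turbulent. Relative roughness ε/D = 3.3e-05/0.116 = 0.000284. Swamee-Jain: f = 0.25/(log₁₀[0.000284/3.7 + 5.74/3.447e+05^0.9])² = 0.25/(log₁₀[7.69e-05 + 5.96e-05])² = 0.25/(-3.865)² = 0.01674.
Total minor-loss coefficient ΣK = 1·0.45 + 1·0.56 + 4·0.31 = 2.25.
ΔP = [f·L/D + ΣK]·(ρV²/2) = [0.01674·539/0.116 + 2.25]·(1020·3.03²/2) = [77.77 + 2.25]·4682 = 3.747e+05 Pa.
Head loss h_f = ΔP/(ρg) = 3.747e+05/(1020·9.81) = 37.4 m.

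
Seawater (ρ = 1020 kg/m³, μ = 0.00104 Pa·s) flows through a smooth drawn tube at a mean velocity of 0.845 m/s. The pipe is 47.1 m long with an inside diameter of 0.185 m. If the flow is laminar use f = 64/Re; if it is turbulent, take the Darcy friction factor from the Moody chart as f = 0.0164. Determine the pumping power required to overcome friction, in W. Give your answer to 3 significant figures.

Reynolds number Re = ρVD/μ = 1020 · 0.845 · 0.185 / 0.00104 = 1.533e+05.
Re > 4000 → turbulent; use the Moody-chart value f = 0.0164.
Darcy-Weisbach: ΔP = f(L/D)(ρV²/2) = 0.0164·(47.1/0.185)·(1020·0.845²/2) = 0.0164·254.6·364.2 = 1520 Pa.
Q = V·A = 0.845·0.02688 = 0.02271 m³/s.
Pumping power P = QΔP = 0.02271·1520 = 34.54 W = 34.5 W.

P ≈ 34.5 W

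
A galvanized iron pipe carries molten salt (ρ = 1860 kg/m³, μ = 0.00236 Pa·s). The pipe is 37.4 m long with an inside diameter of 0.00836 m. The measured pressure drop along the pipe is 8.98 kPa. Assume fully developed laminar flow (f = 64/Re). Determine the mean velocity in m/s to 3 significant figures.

For laminar flow, f = 64/Re with Re = ρVD/μ, so Darcy-Weisbach reduces to ΔP = 32μLV/D². Solving for V: V = ΔP·D²/(32μL) = 8980·(0.00836)²/(32·0.00236·37.4) = 0.2222 m/s.
Check: Re = ρVD/μ = 1860·0.2222·0.00836/0.00236 = 1464 < 2300, so the laminar assumption holds.

V ≈ 0.222 m/s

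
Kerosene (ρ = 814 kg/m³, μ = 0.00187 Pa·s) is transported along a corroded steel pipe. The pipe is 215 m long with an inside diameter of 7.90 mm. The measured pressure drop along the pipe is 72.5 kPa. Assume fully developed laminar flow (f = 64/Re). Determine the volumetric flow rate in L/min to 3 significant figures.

Q ≈ 1.03 L/min

For laminar flow, f = 64/Re with Re = ρVD/μ, so Darcy-Weisbach reduces to ΔP = 32μLV/D². Solving for V: V = ΔP·D²/(32μL) = 7.25e+04·(0.0079)²/(32·0.00187·215) = 0.3517 m/s.
Check: Re = ρVD/μ = 814·0.3517·0.0079/0.00187 = 1209 < 2300, so the laminar assumption holds.
Q = V·A = 0.3517·(π/4·0.0079²) = 1.724e-05 m³/s = 1.03 L/min.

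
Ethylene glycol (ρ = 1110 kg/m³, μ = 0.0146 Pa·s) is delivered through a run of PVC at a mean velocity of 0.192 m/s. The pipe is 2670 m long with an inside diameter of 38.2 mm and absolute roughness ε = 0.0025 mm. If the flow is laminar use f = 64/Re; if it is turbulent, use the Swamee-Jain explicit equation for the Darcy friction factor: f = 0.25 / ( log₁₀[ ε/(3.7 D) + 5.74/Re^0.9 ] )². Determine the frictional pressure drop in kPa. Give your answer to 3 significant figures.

ΔP ≈ 164 kPa

Reynolds number Re = ρVD/μ = 1110 · 0.192 · 0.0382 / 0.0146 = 557.6.
Re < 2300 → laminar flow, so f = 64/Re = 64/557.6 = 0.1148 (the turbulent correlation is not needed).
Darcy-Weisbach: ΔP = f(L/D)(ρV²/2) = 0.1148·(2670/0.0382)·(1110·0.192²/2) = 0.1148·6.99e+04·20.46 = 1.641e+05 Pa.
ΔP = 1.641e+05 Pa = 164 kPa.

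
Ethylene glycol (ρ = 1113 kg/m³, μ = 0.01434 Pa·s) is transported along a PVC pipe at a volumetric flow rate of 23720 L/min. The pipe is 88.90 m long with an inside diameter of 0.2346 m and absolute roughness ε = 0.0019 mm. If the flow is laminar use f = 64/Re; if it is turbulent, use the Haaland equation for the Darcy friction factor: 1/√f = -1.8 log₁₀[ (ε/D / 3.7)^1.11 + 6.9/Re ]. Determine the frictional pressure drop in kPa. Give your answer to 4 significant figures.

Q = 23720 L/min = 23720/60000 = 0.3953 m³/s.
Cross-sectional area A = πD²/4 = π(0.2346)²/4 = 0.04323 m²; mean velocity V = Q/A = 0.3953/0.04323 = 9.146 m/s.
Reynolds number Re = ρVD/μ = 1113 · 9.146 · 0.2346 / 0.0143 = 1.665e+05.
Re > 4000 → turbulent. Relative roughness ε/D = 1.9e-06/0.2346 = 8.1e-06. Haaland: 1/√f = -1.8 log₁₀[(8.1e-06/3.7)^1.11 + 6.9/1.665e+05] = -1.8 log₁₀[5.22e-07 + 4.14e-05] = 7.879, so f = 0.01611.
Darcy-Weisbach: ΔP = f(L/D)(ρV²/2) = 0.01611·(88.9/0.2346)·(1113·9.146²/2) = 0.01611·378.9·4.655e+04 = 2.841e+05 Pa.
ΔP = 2.841e+05 Pa = 284.1 kPa.

ΔP ≈ 284.1 kPa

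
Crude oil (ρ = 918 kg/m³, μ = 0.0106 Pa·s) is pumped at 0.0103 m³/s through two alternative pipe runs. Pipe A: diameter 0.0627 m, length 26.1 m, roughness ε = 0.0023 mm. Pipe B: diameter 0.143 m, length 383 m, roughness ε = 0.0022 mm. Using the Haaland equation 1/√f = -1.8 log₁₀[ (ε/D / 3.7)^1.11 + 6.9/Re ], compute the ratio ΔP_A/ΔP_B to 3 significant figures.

Pipe A: V = Q/A = 0.0103/0.003088 = 3.336 m/s; Re = 1.811e+04; ε/D = 3.67e-05; Haaland → f = 0.02645; ΔP_A = f(L/D)(ρV²/2) = 5.624e+04 Pa.
Pipe B: V = Q/A = 0.0103/0.01606 = 0.6413 m/s; Re = 7942; ε/D = 1.54e-05; Haaland → f = 0.03295; ΔP_B = f(L/D)(ρV²/2) = 1.666e+04 Pa.
ΔP_A/ΔP_B = 5.624e+04/1.666e+04 = 3.38.

ΔP_A/ΔP_B ≈ 3.38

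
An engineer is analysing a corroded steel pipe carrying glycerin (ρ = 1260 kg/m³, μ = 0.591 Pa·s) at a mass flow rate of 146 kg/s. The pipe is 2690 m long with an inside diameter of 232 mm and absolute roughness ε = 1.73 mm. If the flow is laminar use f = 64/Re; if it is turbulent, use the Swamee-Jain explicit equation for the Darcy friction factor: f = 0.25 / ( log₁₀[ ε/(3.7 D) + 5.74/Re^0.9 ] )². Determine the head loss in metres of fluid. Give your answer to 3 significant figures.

A = πD²/4 = π(0.232)²/4 = 0.04227 m²; mean velocity V = ṁ/(ρA) = 146/(1260 · 0.04227) = 2.741 m/s.
Reynolds number Re = ρVD/μ = 1260 · 2.741 · 0.232 / 0.591 = 1356.
Re < 2300 → laminar flow, so f = 64/Re = 64/1356 = 0.04721 (the turbulent correlation is not needed).
Darcy-Weisbach: ΔP = f(L/D)(ρV²/2) = 0.04721·(2690/0.232)·(1260·2.741²/2) = 0.04721·1.159e+04·4733 = 2.591e+06 Pa.
Head loss h_f = ΔP/(ρg) = 2.591e+06/(1260·9.81) = 210 m.

h_f ≈ 210 m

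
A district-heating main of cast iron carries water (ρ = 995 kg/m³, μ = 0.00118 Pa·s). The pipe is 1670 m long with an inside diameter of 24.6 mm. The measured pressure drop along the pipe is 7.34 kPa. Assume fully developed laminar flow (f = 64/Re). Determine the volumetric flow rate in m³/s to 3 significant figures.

Q ≈ 3.35×10^-5 m³/s

For laminar flow, f = 64/Re with Re = ρVD/μ, so Darcy-Weisbach reduces to ΔP = 32μLV/D². Solving for V: V = ΔP·D²/(32μL) = 7340·(0.0246)²/(32·0.00118·1670) = 0.07044 m/s.
Check: Re = ρVD/μ = 995·0.07044·0.0246/0.00118 = 1461 < 2300, so the laminar assumption holds.
Q = V·A = 0.07044·(π/4·0.0246²) = 3.348e-05 m³/s = 3.35×10^-5 m³/s.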